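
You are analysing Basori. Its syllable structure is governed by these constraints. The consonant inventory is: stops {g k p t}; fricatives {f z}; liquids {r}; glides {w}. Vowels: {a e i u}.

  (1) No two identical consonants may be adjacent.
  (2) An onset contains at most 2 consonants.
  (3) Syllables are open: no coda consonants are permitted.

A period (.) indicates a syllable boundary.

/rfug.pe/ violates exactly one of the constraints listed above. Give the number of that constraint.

3

/rfug.pe/: syllable 1 coda /g/ has 1 consonant (> 0).
This is a violation of constraint 3: "Syllables are open: no coda consonants are permitted."
The remaining constraints (1, 2) are satisfied.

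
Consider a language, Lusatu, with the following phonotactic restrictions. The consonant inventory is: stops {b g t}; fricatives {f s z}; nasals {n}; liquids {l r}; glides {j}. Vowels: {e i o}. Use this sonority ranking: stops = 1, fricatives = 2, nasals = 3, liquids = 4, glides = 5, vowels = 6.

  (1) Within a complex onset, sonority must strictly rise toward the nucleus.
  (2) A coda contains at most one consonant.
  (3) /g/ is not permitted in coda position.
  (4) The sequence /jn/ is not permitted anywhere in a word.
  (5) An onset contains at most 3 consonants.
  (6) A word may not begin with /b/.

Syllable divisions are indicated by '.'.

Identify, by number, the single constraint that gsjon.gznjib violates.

gsjon.gznjib: syllable 2 onset /gznj/ has 4 consonants (> 3).
This is a violation of constraint 5: "An onset contains at most 3 consonants."
The remaining constraints (1, 2, 3, 4, 6) are satisfied.

5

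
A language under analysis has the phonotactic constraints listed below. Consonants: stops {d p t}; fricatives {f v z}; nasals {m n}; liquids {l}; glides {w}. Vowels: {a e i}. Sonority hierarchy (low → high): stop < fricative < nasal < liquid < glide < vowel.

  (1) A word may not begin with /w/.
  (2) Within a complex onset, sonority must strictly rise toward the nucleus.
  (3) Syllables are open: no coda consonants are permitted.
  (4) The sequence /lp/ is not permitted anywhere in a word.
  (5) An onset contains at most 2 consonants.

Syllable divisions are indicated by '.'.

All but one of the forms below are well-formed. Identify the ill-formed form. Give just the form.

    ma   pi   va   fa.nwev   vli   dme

ma — σ1 onset /m/, coda /∅/ ok → well-formed
pi — σ1 onset /p/, coda /∅/ ok → well-formed
va — σ1 onset /v/, coda /∅/ ok → well-formed
fa.nwev — violates constraint 3: syllable 2 coda /v/ has 1 consonant (> 0) → ill-formed
vli — σ1 onset /vl/ (2→4 rises), coda /∅/ ok → well-formed
dme — σ1 onset /dm/ (1→3 rises), coda /∅/ ok → well-formed

fa.nwev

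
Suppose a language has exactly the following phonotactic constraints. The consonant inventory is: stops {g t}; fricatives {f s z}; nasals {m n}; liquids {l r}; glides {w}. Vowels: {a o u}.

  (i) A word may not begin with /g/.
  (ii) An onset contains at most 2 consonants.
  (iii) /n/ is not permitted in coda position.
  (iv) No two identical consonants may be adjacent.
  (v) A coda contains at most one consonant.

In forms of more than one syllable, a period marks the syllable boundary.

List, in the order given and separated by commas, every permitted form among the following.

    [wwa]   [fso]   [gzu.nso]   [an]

[fso]

[wwa] — violates constraint (iv): adjacent identical consonants /ww/ → not permitted
[fso] — σ1 onset /fs/ (2C), coda /∅/ ok → permitted
[gzu.nso] — violates constraint (i): word begins with /g/ → not permitted
[an] — violates constraint (iii): syllable 1 coda contains /n/ → not permitted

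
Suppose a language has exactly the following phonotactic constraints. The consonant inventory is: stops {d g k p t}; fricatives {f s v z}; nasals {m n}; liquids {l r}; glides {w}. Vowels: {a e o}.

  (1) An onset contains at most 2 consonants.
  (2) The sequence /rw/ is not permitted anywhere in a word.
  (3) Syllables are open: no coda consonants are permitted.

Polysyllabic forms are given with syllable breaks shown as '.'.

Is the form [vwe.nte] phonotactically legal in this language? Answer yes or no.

yes

[vwe.nte] — σ1 onset /vw/ (2C), coda /∅/ ok; σ2 onset /nt/ (2C), coda /∅/ ok → phonotactically legal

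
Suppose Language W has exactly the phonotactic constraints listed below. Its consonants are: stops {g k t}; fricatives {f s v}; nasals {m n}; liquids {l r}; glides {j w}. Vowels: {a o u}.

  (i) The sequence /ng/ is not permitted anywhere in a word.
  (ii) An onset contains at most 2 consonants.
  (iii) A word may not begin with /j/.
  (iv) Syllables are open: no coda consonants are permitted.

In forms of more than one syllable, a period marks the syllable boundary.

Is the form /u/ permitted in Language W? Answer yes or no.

/u/ — σ1 onset /∅/, coda /∅/ ok → permitted

yes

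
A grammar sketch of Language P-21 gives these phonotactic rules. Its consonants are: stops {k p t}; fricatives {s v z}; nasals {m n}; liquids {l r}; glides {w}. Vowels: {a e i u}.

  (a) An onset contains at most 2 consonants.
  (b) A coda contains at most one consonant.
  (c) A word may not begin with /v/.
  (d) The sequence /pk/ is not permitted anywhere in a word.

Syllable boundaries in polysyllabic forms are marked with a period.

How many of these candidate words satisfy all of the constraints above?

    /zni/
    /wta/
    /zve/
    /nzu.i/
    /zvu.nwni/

/zni/ — σ1 onset /zn/ (2C), coda /∅/ ok → permitted
/wta/ — σ1 onset /wt/ (2C), coda /∅/ ok → permitted
/zve/ — σ1 onset /zv/ (2C), coda /∅/ ok → permitted
/nzu.i/ — σ1 onset /nz/ (2C), coda /∅/ ok; σ2 onset /∅/, coda /∅/ ok → permitted
/zvu.nwni/ — violates constraint (a): syllable 2 onset /nwn/ has 3 consonants (> 2) → not permitted
Permitted: /zni/, /wta/, /zve/, /nzu.i/ → 4.

4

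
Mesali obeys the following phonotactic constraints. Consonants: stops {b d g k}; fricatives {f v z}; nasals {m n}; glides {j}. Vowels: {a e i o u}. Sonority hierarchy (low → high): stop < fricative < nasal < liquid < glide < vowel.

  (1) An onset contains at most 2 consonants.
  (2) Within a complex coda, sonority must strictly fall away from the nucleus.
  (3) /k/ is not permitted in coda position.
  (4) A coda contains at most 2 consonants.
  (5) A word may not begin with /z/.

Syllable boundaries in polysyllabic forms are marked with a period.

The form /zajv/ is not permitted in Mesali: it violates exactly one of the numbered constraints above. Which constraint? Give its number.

5

/zajv/: word begins with /z/.
This is a violation of constraint 5: "A word may not begin with /z/."
The remaining constraints (1, 2, 3, 4) are satisfied.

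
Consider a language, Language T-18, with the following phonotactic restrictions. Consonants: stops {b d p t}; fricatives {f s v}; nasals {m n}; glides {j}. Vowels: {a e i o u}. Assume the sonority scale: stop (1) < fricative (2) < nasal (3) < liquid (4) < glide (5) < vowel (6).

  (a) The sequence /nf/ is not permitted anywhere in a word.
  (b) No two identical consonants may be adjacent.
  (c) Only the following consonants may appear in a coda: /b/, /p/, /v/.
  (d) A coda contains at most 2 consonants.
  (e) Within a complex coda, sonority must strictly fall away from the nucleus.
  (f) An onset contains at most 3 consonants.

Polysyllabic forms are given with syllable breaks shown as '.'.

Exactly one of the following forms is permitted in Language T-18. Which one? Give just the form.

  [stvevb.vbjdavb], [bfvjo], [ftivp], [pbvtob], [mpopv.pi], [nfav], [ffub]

[ftivp]

[stvevb.vbjdavb] — violates constraint (f): syllable 2 onset /vbjd/ has 4 consonants (> 3) → not permitted
[bfvjo] — violates constraint (f): syllable 1 onset /bfvj/ has 4 consonants (> 3) → not permitted
[ftivp] — σ1 onset /ft/ (2C), coda /vp/ (2→1 falls) ok → permitted
[pbvtob] — violates constraint (f): syllable 1 onset /pbvt/ has 4 consonants (> 3) → not permitted
[mpopv.pi] — violates constraint (e): syllable 1 coda /pv/: /p/ (stop, 1) → /v/ (fricative, 2) does not fall → not permitted
[nfav] — violates constraint (a): contains banned sequence /nf/ → not permitted
[ffub] — violates constraint (b): adjacent identical consonants /ff/ → not permitted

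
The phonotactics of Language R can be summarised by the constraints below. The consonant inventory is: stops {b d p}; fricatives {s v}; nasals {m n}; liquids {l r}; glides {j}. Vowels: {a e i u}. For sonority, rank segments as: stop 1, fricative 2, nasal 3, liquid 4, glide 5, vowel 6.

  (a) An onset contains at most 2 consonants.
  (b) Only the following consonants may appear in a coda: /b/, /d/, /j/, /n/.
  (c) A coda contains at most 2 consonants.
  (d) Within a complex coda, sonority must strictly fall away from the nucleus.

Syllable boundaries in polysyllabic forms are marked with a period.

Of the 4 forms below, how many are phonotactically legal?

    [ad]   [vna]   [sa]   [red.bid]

[ad] — σ1 onset /∅/, coda /d/ ok → phonotactically legal
[vna] — σ1 onset /vn/ (2C), coda /∅/ ok → phonotactically legal
[sa] — σ1 onset /s/, coda /∅/ ok → phonotactically legal
[red.bid] — σ1 onset /r/, coda /d/ ok; σ2 onset /b/, coda /d/ ok → phonotactically legal
Phonotactically legal: [ad], [vna], [sa], [red.bid] → 4.

4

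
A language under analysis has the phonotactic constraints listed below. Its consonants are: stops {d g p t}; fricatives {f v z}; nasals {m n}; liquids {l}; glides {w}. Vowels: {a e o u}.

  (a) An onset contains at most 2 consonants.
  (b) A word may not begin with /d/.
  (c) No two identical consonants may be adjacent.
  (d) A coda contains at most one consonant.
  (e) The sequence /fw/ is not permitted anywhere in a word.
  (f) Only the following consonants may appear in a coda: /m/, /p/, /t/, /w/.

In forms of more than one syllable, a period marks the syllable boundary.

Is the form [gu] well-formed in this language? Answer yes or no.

[gu] — σ1 onset /g/, coda /∅/ ok → well-formed

yes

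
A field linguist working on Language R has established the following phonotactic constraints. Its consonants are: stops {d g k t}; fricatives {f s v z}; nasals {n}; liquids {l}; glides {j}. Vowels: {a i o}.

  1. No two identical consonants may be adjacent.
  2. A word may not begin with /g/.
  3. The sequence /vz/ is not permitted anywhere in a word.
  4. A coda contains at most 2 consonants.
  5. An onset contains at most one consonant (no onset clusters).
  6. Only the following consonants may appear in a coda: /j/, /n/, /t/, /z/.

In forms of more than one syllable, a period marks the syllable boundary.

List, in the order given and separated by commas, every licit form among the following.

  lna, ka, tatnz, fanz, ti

lna — violates constraint 5: syllable 1 onset /ln/ has 2 consonants (> 1) → illicit
ka — σ1 onset /k/, coda /∅/ ok → licit
tatnz — violates constraint 4: syllable 1 coda /tnz/ has 3 consonants (> 2) → illicit
fanz — σ1 onset /f/, coda /nz/ (2C) ok → licit
ti — σ1 onset /t/, coda /∅/ ok → licit

ka, fanz, ti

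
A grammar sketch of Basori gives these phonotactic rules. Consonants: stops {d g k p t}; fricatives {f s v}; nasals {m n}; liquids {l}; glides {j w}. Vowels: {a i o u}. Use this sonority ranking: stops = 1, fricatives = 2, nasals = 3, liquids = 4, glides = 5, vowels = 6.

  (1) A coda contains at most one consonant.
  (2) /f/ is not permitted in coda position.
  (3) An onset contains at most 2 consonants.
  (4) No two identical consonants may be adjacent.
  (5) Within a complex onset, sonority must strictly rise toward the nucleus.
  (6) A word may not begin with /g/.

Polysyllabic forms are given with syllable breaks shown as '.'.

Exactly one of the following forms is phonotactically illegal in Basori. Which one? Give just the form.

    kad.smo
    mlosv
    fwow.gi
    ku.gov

mlosv

kad.smo — σ1 onset /k/, coda /d/ ok; σ2 onset /sm/ (2→3 rises), coda /∅/ ok → phonotactically legal
mlosv — violates constraint 1: syllable 1 coda /sv/ has 2 consonants (> 1) → phonotactically illegal
fwow.gi — σ1 onset /fw/ (2→5 rises), coda /w/ ok; σ2 onset /g/, coda /∅/ ok → phonotactically legal
ku.gov — σ1 onset /k/, coda /∅/ ok; σ2 onset /g/, coda /v/ ok → phonotactically legal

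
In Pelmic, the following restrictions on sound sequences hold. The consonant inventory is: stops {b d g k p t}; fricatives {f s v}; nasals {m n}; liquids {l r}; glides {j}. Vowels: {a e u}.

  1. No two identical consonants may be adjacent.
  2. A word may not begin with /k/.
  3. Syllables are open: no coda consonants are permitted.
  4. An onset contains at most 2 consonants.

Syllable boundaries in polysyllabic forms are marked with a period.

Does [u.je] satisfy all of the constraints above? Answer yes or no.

[u.je] — σ1 onset /∅/, coda /∅/ ok; σ2 onset /j/, coda /∅/ ok → licit

yes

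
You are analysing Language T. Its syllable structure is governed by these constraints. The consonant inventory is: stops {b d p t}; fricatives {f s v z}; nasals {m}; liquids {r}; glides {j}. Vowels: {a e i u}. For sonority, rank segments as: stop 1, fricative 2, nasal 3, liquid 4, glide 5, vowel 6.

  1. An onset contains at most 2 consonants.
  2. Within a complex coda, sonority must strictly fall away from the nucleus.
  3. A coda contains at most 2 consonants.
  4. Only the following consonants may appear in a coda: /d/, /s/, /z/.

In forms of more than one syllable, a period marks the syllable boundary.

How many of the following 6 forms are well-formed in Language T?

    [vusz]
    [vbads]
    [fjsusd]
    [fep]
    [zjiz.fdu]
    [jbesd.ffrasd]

1

[vusz] — violates constraint 2: syllable 1 coda /sz/: /s/ (fricative, 2) → /z/ (fricative, 2) does not fall → ill-formed
[vbads] — violates constraint 2: syllable 1 coda /ds/: /d/ (stop, 1) → /s/ (fricative, 2) does not fall → ill-formed
[fjsusd] — violates constraint 1: syllable 1 onset /fjs/ has 3 consonants (> 2) → ill-formed
[fep] — violates constraint 4: syllable 1 coda contains /p/, which is not a licensed coda consonant → ill-formed
[zjiz.fdu] — σ1 onset /zj/ (2C), coda /z/ ok; σ2 onset /fd/ (2C), coda /∅/ ok → well-formed
[jbesd.ffrasd] — violates constraint 1: syllable 2 onset /ffr/ has 3 consonants (> 2) → ill-formed
Well-formed: [zjiz.fdu] → 1.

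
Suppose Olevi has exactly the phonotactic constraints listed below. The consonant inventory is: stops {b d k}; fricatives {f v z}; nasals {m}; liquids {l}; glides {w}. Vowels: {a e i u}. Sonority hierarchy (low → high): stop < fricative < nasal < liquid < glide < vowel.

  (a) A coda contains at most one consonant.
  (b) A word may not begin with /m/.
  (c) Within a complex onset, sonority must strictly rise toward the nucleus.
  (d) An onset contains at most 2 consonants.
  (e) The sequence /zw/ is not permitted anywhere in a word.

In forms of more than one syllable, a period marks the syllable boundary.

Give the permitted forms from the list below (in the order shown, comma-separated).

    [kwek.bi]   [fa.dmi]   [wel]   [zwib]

[kwek.bi] — σ1 onset /kw/ (1→5 rises), coda /k/ ok; σ2 onset /b/, coda /∅/ ok → permitted
[fa.dmi] — σ1 onset /f/, coda /∅/ ok; σ2 onset /dm/ (1→3 rises), coda /∅/ ok → permitted
[wel] — σ1 onset /w/, coda /l/ ok → permitted
[zwib] — violates constraint (e): contains banned sequence /zw/ → not permitted

[kwek.bi], [fa.dmi], [wel]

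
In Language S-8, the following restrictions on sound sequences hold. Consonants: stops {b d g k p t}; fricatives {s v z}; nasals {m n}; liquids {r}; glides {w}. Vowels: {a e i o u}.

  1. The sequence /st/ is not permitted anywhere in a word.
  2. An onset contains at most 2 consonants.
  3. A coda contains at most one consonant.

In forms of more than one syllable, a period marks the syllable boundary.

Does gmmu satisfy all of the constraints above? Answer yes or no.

gmmu — violates constraint 2: syllable 1 onset /gmm/ has 3 consonants (> 2) → ill-formed

no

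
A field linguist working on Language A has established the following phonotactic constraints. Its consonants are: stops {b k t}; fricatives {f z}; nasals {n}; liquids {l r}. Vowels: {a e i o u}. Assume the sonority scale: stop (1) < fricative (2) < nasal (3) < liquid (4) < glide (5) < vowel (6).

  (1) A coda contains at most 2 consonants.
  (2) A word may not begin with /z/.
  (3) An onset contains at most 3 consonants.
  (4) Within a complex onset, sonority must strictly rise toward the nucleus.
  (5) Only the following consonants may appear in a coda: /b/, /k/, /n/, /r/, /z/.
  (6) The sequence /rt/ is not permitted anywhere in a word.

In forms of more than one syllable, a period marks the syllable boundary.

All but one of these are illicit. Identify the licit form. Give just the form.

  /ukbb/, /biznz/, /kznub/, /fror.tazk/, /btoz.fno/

/kznub/

/ukbb/ — violates constraint 1: syllable 1 coda /kbb/ has 3 consonants (> 2) → illicit
/biznz/ — violates constraint 1: syllable 1 coda /znz/ has 3 consonants (> 2) → illicit
/kznub/ — σ1 onset /kzn/ (1→2→3 rises), coda /b/ ok → licit
/fror.tazk/ — violates constraint 6: contains banned sequence /rt/ → illicit
/btoz.fno/ — violates constraint 4: syllable 1 onset /bt/: /b/ (stop, 1) → /t/ (stop, 1) does not rise → illicit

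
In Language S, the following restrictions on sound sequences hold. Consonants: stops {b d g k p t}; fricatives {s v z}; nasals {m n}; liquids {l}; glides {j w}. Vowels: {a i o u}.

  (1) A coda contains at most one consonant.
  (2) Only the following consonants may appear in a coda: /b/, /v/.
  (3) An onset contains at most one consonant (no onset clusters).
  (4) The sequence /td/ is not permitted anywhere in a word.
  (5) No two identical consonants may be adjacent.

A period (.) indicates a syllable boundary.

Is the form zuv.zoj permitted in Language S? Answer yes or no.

zuv.zoj — violates constraint 2: syllable 2 coda contains /j/, which is not a licensed coda consonant → not permitted

no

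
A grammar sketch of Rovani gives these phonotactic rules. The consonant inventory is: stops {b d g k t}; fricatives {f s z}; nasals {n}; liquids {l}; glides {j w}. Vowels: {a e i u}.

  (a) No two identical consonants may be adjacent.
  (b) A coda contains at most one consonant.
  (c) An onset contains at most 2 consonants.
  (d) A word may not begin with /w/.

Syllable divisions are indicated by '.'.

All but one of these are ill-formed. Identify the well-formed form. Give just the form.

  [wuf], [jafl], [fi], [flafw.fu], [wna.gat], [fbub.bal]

[fi]

[wuf] — violates constraint (d): word begins with /w/ → ill-formed
[jafl] — violates constraint (b): syllable 1 coda /fl/ has 2 consonants (> 1) → ill-formed
[fi] — σ1 onset /f/, coda /∅/ ok → well-formed
[flafw.fu] — violates constraint (b): syllable 1 coda /fw/ has 2 consonants (> 1) → ill-formed
[wna.gat] — violates constraint (d): word begins with /w/ → ill-formed
[fbub.bal] — violates constraint (a): adjacent identical consonants /bb/ → ill-formed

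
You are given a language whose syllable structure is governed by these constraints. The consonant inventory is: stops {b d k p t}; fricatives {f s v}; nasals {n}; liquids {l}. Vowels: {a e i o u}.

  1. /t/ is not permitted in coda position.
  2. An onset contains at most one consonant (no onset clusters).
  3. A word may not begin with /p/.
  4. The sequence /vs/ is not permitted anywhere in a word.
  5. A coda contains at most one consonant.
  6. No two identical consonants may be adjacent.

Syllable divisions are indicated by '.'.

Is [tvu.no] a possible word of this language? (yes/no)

[tvu.no] — violates constraint 2: syllable 1 onset /tv/ has 2 consonants (> 1) → illicit

no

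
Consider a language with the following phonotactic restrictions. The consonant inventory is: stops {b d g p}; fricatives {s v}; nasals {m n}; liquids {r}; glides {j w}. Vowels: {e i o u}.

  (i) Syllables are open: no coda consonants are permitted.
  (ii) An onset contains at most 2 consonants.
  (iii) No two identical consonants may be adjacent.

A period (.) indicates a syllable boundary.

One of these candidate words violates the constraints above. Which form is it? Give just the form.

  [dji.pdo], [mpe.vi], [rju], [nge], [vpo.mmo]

[vpo.mmo]

[dji.pdo] — σ1 onset /dj/ (2C), coda /∅/ ok; σ2 onset /pd/ (2C), coda /∅/ ok → licit
[mpe.vi] — σ1 onset /mp/ (2C), coda /∅/ ok; σ2 onset /v/, coda /∅/ ok → licit
[rju] — σ1 onset /rj/ (2C), coda /∅/ ok → licit
[nge] — σ1 onset /ng/ (2C), coda /∅/ ok → licit
[vpo.mmo] — violates constraint (iii): adjacent identical consonants /mm/ → illicit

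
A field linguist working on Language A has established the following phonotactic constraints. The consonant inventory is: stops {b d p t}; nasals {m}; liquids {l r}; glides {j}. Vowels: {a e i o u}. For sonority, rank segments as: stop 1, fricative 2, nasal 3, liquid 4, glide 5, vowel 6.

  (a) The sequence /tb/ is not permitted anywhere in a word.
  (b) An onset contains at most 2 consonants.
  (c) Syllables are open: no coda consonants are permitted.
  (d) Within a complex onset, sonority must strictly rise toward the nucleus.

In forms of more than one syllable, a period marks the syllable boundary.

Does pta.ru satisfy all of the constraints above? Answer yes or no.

pta.ru — violates constraint (d): syllable 1 onset /pt/: /p/ (stop, 1) → /t/ (stop, 1) does not rise → not permitted

no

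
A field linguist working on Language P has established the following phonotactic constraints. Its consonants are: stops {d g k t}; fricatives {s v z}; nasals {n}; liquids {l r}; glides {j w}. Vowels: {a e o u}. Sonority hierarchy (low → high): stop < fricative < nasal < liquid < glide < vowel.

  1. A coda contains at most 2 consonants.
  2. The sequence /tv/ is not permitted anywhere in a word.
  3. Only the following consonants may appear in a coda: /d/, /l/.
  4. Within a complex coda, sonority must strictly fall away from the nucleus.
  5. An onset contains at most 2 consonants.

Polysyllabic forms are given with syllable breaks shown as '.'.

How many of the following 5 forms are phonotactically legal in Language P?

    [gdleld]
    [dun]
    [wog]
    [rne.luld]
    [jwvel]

[gdleld] — violates constraint 5: syllable 1 onset /gdl/ has 3 consonants (> 2) → phonotactically illegal
[dun] — violates constraint 3: syllable 1 coda contains /n/, which is not a licensed coda consonant → phonotactically illegal
[wog] — violates constraint 3: syllable 1 coda contains /g/, which is not a licensed coda consonant → phonotactically illegal
[rne.luld] — σ1 onset /rn/ (2C), coda /∅/ ok; σ2 onset /l/, coda /ld/ (4→1 falls) ok → phonotactically legal
[jwvel] — violates constraint 5: syllable 1 onset /jwv/ has 3 consonants (> 2) → phonotactically illegal
Phonotactically legal: [rne.luld] → 1.

1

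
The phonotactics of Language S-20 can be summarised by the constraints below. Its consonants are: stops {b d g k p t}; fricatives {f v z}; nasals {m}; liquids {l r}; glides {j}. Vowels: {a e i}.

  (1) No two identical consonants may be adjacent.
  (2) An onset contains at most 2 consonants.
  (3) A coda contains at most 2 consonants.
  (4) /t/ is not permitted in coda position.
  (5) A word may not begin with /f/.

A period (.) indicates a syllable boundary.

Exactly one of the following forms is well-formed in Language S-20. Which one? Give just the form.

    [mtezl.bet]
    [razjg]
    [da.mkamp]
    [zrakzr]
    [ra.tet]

[da.mkamp]

[mtezl.bet] — violates constraint 4: syllable 2 coda contains /t/ → ill-formed
[razjg] — violates constraint 3: syllable 1 coda /zjg/ has 3 consonants (> 2) → ill-formed
[da.mkamp] — σ1 onset /d/, coda /∅/ ok; σ2 onset /mk/ (2C), coda /mp/ (2C) ok → well-formed
[zrakzr] — violates constraint 3: syllable 1 coda /kzr/ has 3 consonants (> 2) → ill-formed
[ra.tet] — violates constraint 4: syllable 2 coda contains /t/ → ill-formed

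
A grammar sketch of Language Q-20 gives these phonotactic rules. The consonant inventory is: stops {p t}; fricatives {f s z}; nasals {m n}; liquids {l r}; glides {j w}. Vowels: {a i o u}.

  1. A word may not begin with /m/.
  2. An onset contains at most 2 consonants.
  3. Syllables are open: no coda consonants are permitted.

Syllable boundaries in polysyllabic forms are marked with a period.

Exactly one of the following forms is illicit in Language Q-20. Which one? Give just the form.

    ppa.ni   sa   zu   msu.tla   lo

ppa.ni — σ1 onset /pp/ (2C), coda /∅/ ok; σ2 onset /n/, coda /∅/ ok → licit
sa — σ1 onset /s/, coda /∅/ ok → licit
zu — σ1 onset /z/, coda /∅/ ok → licit
msu.tla — violates constraint 1: word begins with /m/ → illicit
lo — σ1 onset /l/, coda /∅/ ok → licit

msu.tla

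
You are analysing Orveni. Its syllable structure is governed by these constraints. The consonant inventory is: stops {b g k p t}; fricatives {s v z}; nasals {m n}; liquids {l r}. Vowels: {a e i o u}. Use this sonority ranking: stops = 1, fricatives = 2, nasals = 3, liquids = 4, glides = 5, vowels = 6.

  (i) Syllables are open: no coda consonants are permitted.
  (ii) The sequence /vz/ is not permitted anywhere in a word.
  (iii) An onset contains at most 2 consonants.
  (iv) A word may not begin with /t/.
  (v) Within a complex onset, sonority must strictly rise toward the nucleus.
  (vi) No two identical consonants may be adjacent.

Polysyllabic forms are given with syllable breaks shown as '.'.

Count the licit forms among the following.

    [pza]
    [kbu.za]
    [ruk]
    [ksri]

1

[pza] — σ1 onset /pz/ (1→2 rises), coda /∅/ ok → licit
[kbu.za] — violates constraint (v): syllable 1 onset /kb/: /k/ (stop, 1) → /b/ (stop, 1) does not rise → illicit
[ruk] — violates constraint (i): syllable 1 coda /k/ has 1 consonant (> 0) → illicit
[ksri] — violates constraint (iii): syllable 1 onset /ksr/ has 3 consonants (> 2) → illicit
Licit: [pza] → 1.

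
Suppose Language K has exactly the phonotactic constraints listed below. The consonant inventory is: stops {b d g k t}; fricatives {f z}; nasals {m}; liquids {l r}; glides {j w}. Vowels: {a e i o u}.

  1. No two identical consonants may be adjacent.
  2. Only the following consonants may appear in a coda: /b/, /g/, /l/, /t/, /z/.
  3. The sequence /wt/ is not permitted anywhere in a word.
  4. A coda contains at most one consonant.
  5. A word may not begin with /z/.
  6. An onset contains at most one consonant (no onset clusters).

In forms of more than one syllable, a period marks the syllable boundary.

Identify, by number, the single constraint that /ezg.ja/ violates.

4

/ezg.ja/: syllable 1 coda /zg/ has 2 consonants (> 1).
This is a violation of constraint 4: "A coda contains at most one consonant."
The remaining constraints (1, 2, 3, 5, 6) are satisfied.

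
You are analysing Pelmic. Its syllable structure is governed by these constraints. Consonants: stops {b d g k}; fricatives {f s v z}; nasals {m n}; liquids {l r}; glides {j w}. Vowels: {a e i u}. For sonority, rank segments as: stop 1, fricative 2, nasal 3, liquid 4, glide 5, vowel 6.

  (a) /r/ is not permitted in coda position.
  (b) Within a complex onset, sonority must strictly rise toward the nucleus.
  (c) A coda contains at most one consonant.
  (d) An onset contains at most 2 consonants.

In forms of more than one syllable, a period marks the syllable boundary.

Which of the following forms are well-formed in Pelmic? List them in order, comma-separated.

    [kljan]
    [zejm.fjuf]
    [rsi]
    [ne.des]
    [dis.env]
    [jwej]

[ne.des]

[kljan] — violates constraint (d): syllable 1 onset /klj/ has 3 consonants (> 2) → ill-formed
[zejm.fjuf] — violates constraint (c): syllable 1 coda /jm/ has 2 consonants (> 1) → ill-formed
[rsi] — violates constraint (b): syllable 1 onset /rs/: /r/ (liquid, 4) → /s/ (fricative, 2) does not rise → ill-formed
[ne.des] — σ1 onset /n/, coda /∅/ ok; σ2 onset /d/, coda /s/ ok → well-formed
[dis.env] — violates constraint (c): syllable 2 coda /nv/ has 2 consonants (> 1) → ill-formed
[jwej] — violates constraint (b): syllable 1 onset /jw/: /j/ (glide, 5) → /w/ (glide, 5) does not rise → ill-formed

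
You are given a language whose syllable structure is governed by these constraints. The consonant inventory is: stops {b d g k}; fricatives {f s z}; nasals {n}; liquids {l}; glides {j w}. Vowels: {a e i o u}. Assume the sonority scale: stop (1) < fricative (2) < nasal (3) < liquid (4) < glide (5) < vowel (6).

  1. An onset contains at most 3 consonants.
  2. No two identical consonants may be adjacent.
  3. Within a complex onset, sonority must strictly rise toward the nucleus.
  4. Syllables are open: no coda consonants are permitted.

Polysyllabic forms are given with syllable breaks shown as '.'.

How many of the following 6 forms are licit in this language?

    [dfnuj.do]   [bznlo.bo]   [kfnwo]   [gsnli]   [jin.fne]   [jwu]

0

[dfnuj.do] — violates constraint 4: syllable 1 coda /j/ has 1 consonant (> 0) → illicit
[bznlo.bo] — violates constraint 1: syllable 1 onset /bznl/ has 4 consonants (> 3) → illicit
[kfnwo] — violates constraint 1: syllable 1 onset /kfnw/ has 4 consonants (> 3) → illicit
[gsnli] — violates constraint 1: syllable 1 onset /gsnl/ has 4 consonants (> 3) → illicit
[jin.fne] — violates constraint 4: syllable 1 coda /n/ has 1 consonant (> 0) → illicit
[jwu] — violates constraint 3: syllable 1 onset /jw/: /j/ (glide, 5) → /w/ (glide, 5) does not rise → illicit
No form is licit → 0.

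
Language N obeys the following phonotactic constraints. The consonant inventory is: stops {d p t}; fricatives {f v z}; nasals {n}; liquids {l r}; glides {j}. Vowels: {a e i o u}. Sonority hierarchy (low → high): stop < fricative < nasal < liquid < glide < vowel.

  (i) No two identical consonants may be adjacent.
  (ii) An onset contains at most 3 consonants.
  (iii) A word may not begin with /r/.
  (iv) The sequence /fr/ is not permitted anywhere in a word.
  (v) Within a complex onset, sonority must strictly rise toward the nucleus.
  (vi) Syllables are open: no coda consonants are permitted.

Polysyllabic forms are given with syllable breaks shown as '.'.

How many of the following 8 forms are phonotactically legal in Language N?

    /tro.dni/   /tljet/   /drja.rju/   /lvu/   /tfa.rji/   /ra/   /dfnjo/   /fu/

4

/tro.dni/ — σ1 onset /tr/ (1→4 rises), coda /∅/ ok; σ2 onset /dn/ (1→3 rises), coda /∅/ ok → phonotactically legal
/tljet/ — violates constraint (vi): syllable 1 coda /t/ has 1 consonant (> 0) → phonotactically illegal
/drja.rju/ — σ1 onset /drj/ (1→4→5 rises), coda /∅/ ok; σ2 onset /rj/ (4→5 rises), coda /∅/ ok → phonotactically legal
/lvu/ — violates constraint (v): syllable 1 onset /lv/: /l/ (liquid, 4) → /v/ (fricative, 2) does not rise → phonotactically illegal
/tfa.rji/ — σ1 onset /tf/ (1→2 rises), coda /∅/ ok; σ2 onset /rj/ (4→5 rises), coda /∅/ ok → phonotactically legal
/ra/ — violates constraint (iii): word begins with /r/ → phonotactically illegal
/dfnjo/ — violates constraint (ii): syllable 1 onset /dfnj/ has 4 consonants (> 3) → phonotactically illegal
/fu/ — σ1 onset /f/, coda /∅/ ok → phonotactically legal
Phonotactically legal: /tro.dni/, /drja.rju/, /tfa.rji/, /fu/ → 4.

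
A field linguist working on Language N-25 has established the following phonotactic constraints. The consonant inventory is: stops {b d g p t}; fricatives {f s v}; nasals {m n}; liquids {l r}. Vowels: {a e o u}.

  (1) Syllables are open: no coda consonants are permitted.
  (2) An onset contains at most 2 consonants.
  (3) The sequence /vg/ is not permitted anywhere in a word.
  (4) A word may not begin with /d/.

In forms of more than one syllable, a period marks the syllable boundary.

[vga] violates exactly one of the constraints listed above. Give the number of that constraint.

3

[vga]: contains banned sequence /vg/.
This is a violation of constraint 3: "The sequence /vg/ is not permitted anywhere in a word."
The remaining constraints (1, 2, 4) are satisfied.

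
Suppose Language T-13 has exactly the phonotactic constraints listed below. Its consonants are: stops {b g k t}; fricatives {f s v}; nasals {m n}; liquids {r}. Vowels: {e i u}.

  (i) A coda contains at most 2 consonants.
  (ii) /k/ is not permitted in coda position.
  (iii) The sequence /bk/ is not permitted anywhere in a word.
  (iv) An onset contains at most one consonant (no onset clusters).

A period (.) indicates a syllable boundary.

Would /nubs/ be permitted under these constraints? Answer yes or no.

yes

/nubs/ — σ1 onset /n/, coda /bs/ (2C) ok → permitted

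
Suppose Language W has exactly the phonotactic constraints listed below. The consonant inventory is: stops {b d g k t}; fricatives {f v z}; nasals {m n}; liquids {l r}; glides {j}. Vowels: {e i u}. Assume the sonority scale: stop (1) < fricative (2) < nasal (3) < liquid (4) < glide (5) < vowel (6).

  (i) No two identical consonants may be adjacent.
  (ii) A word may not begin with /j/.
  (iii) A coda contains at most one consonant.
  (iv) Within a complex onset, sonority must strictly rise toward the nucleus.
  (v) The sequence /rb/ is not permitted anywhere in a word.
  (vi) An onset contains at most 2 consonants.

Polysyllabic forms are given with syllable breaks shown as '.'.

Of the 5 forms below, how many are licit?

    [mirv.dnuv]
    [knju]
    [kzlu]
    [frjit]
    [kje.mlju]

[mirv.dnuv] — violates constraint (iii): syllable 1 coda /rv/ has 2 consonants (> 1) → illicit
[knju] — violates constraint (vi): syllable 1 onset /knj/ has 3 consonants (> 2) → illicit
[kzlu] — violates constraint (vi): syllable 1 onset /kzl/ has 3 consonants (> 2) → illicit
[frjit] — violates constraint (vi): syllable 1 onset /frj/ has 3 consonants (> 2) → illicit
[kje.mlju] — violates constraint (vi): syllable 2 onset /mlj/ has 3 consonants (> 2) → illicit
No form is licit → 0.

0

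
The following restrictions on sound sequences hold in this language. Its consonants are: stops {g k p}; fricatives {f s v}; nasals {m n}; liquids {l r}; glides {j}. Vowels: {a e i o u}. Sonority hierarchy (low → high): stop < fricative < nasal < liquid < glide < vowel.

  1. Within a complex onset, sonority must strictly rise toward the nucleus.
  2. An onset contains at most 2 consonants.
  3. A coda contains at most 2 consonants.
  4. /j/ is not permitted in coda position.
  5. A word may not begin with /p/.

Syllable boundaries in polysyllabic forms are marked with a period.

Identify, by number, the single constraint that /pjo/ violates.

/pjo/: word begins with /p/.
This is a violation of constraint 5: "A word may not begin with /p/."
The remaining constraints (1, 2, 3, 4) are satisfied.

5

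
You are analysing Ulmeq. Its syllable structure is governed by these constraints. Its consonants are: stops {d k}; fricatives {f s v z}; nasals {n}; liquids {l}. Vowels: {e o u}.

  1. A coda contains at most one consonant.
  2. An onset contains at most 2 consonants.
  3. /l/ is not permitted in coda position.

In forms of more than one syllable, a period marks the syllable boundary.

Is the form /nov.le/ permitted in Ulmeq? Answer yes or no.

/nov.le/ — σ1 onset /n/, coda /v/ ok; σ2 onset /l/, coda /∅/ ok → permitted

yes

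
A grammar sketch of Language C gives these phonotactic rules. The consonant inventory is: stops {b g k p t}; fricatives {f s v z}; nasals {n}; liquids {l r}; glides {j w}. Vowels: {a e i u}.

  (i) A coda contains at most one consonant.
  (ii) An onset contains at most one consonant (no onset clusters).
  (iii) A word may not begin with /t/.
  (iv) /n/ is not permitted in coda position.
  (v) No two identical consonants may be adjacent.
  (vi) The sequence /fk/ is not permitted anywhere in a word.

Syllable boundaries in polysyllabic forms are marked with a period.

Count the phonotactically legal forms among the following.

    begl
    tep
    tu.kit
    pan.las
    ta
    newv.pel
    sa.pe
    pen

1

begl — violates constraint (i): syllable 1 coda /gl/ has 2 consonants (> 1) → phonotactically illegal
tep — violates constraint (iii): word begins with /t/ → phonotactically illegal
tu.kit — violates constraint (iii): word begins with /t/ → phonotactically illegal
pan.las — violates constraint (iv): syllable 1 coda contains /n/ → phonotactically illegal
ta — violates constraint (iii): word begins with /t/ → phonotactically illegal
newv.pel — violates constraint (i): syllable 1 coda /wv/ has 2 consonants (> 1) → phonotactically illegal
sa.pe — σ1 onset /s/, coda /∅/ ok; σ2 onset /p/, coda /∅/ ok → phonotactically legal
pen — violates constraint (iv): syllable 1 coda contains /n/ → phonotactically illegal
Phonotactically legal: sa.pe → 1.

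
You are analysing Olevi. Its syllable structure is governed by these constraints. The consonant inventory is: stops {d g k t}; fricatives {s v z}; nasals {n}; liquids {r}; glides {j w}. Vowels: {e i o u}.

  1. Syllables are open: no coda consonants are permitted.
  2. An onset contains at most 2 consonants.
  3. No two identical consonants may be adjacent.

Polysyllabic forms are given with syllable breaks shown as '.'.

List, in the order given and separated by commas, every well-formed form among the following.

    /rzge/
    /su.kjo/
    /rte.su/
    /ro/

/su.kjo/, /rte.su/, /ro/

/rzge/ — violates constraint 2: syllable 1 onset /rzg/ has 3 consonants (> 2) → ill-formed
/su.kjo/ — σ1 onset /s/, coda /∅/ ok; σ2 onset /kj/ (2C), coda /∅/ ok → well-formed
/rte.su/ — σ1 onset /rt/ (2C), coda /∅/ ok; σ2 onset /s/, coda /∅/ ok → well-formed
/ro/ — σ1 onset /r/, coda /∅/ ok → well-formed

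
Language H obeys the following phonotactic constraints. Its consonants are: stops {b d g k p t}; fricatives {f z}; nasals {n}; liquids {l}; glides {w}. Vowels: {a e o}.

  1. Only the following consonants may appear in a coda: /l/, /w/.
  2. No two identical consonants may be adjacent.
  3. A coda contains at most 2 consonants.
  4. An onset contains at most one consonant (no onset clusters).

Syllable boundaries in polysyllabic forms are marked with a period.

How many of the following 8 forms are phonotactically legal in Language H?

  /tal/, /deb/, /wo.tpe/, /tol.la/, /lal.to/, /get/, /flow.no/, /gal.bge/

2

/tal/ — σ1 onset /t/, coda /l/ ok → phonotactically legal
/deb/ — violates constraint 1: syllable 1 coda contains /b/, which is not a licensed coda consonant → phonotactically illegal
/wo.tpe/ — violates constraint 4: syllable 2 onset /tp/ has 2 consonants (> 1) → phonotactically illegal
/tol.la/ — violates constraint 2: adjacent identical consonants /ll/ → phonotactically illegal
/lal.to/ — σ1 onset /l/, coda /l/ ok; σ2 onset /t/, coda /∅/ ok → phonotactically legal
/get/ — violates constraint 1: syllable 1 coda contains /t/, which is not a licensed coda consonant → phonotactically illegal
/flow.no/ — violates constraint 4: syllable 1 onset /fl/ has 2 consonants (> 1) → phonotactically illegal
/gal.bge/ — violates constraint 4: syllable 2 onset /bg/ has 2 consonants (> 1) → phonotactically illegal
Phonotactically legal: /tal/, /lal.to/ → 2.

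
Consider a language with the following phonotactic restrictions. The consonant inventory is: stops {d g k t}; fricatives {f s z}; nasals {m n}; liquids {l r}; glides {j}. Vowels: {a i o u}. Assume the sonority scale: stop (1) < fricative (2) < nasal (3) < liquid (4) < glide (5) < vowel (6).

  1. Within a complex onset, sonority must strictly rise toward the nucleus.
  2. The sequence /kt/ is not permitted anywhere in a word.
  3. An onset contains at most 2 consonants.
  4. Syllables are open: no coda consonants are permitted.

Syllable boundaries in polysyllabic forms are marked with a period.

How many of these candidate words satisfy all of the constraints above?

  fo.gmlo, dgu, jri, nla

1

fo.gmlo — violates constraint 3: syllable 2 onset /gml/ has 3 consonants (> 2) → ill-formed
dgu — violates constraint 1: syllable 1 onset /dg/: /d/ (stop, 1) → /g/ (stop, 1) does not rise → ill-formed
jri — violates constraint 1: syllable 1 onset /jr/: /j/ (glide, 5) → /r/ (liquid, 4) does not rise → ill-formed
nla — σ1 onset /nl/ (3→4 rises), coda /∅/ ok → well-formed
Well-formed: nla → 1.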